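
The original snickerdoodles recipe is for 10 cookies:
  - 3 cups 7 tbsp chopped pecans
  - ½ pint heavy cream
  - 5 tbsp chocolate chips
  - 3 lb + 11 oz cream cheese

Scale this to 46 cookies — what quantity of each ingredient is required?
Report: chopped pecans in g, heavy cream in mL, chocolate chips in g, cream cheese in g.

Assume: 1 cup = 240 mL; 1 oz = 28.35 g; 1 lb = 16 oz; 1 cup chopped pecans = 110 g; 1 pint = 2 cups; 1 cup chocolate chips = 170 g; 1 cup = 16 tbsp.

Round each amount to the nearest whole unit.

chopped pecans: 1739 g; heavy cream: 1104 mL; chocolate chips: 244 g; cream cheese: 7694 g

Scaling factor: 46/10 = 23/5 = 4.6.
chopped pecans: (3 cup + 7 tbsp = 3.4375 cup) × 23/5 × 110 g/cup ≈ 1739 g
heavy cream: 0.5 pint × 23/5 × 2 cup/pint × 240 mL/cup = 1104 mL
chocolate chips: 5 tbsp × 23/5 ÷ 16 tbsp/cup × 170 g/cup ≈ 244 g
cream cheese: (3 lb + 11 oz = 3.6875 lb) × 23/5 × 16 oz/lb × 28.35 g/oz ≈ 7694 g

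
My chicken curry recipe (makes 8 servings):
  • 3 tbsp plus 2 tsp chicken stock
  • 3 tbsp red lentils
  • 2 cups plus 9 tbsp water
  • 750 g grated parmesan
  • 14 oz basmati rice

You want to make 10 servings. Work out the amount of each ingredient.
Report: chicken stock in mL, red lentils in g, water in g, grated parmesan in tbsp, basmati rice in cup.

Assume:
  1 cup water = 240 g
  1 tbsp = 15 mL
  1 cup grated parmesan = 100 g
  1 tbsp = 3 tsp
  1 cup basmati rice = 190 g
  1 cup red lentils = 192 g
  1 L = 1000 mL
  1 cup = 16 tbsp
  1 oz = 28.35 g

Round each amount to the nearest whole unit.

Scaling factor: 10/8 = 5/4 = 1.25.
chicken stock: (3 tbsp + 2 tsp = 11/3 tbsp) × 5/4 × 15 mL/tbsp ≈ 69 mL
red lentils: 3 tbsp × 5/4 ÷ 16 tbsp/cup × 192 g/cup = 45 g
water: (2 cup + 9 tbsp = 2.5625 cup) × 5/4 × 240 g/cup ≈ 769 g
grated parmesan: 750 g × 5/4 ÷ 100 g/cup × 16 tbsp/cup = 150 tbsp
basmati rice: 14 oz × 5/4 × 28.35 g/oz ÷ 190 g/cup ≈ 3 cup

chicken stock: 69 mL; red lentils: 45 g; water: 769 g; grated parmesan: 150 tbsp; basmati rice: 3 cup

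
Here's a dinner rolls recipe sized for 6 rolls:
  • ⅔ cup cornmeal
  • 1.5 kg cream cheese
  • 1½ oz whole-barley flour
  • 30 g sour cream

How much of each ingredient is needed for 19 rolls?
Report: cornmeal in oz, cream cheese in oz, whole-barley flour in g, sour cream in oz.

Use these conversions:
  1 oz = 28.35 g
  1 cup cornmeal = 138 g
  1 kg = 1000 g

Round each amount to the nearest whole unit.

Scaling factor: 19/6.
cornmeal: 2/3 cup × 19/6 × 138 g/cup ÷ 28.35 g/oz ≈ 10 oz
cream cheese: 1.5 kg × 19/6 × 1000 g/kg ÷ 28.35 g/oz ≈ 168 oz
whole-barley flour: 1.5 oz × 19/6 × 28.35 g/oz ≈ 135 g
sour cream: 30 g × 19/6 ÷ 28.35 g/oz ≈ 3 oz

cornmeal: 10 oz; cream cheese: 168 oz; whole-barley flour: 135 g; sour cream: 3 oz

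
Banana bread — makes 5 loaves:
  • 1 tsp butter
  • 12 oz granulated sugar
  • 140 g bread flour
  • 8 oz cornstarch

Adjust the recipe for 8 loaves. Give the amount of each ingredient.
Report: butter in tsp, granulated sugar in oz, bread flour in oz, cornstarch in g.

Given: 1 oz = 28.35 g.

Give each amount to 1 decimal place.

Scaling factor: 8/5 = 1.6.
butter: 1 tsp × 8/5 = 1.6 tsp
granulated sugar: 12 oz × 8/5 = 19.2 oz
bread flour: 140 g × 8/5 ÷ 28.35 g/oz ≈ 7.9 oz
cornstarch: 8 oz × 8/5 × 28.35 g/oz ≈ 362.9 g

butter: 1.6 tsp; granulated sugar: 19.2 oz; bread flour: 7.9 oz; cornstarch: 362.9 g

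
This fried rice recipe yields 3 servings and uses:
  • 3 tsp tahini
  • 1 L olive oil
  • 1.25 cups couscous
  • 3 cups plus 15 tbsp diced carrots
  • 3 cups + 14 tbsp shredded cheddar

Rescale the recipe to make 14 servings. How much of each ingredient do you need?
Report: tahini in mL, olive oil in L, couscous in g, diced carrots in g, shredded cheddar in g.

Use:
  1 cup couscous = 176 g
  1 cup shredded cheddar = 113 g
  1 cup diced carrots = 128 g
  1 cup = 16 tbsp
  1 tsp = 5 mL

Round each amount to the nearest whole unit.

Scaling factor: 14/3.
tahini: 3 tsp × 14/3 × 5 mL/tsp = 70 mL
olive oil: 1 L × 14/3 ≈ 5 L
couscous: 1.25 cup × 14/3 × 176 g/cup ≈ 1027 g
diced carrots: (3 cup + 15 tbsp = 3.9375 cup) × 14/3 × 128 g/cup = 2352 g
shredded cheddar: (3 cup + 14 tbsp = 3.875 cup) × 14/3 × 113 g/cup ≈ 2043 g

tahini: 70 mL; olive oil: 5 L; couscous: 1027 g; diced carrots: 2352 g; shredded cheddar: 2043 g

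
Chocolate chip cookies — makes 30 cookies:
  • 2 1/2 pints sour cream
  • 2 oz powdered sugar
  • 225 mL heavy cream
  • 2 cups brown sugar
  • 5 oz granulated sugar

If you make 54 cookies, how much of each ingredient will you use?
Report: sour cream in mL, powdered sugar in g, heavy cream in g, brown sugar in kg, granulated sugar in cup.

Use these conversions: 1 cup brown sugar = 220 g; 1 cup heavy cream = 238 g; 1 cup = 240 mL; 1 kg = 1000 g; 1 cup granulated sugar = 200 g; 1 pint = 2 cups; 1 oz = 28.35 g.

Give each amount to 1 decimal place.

Scaling factor: 54/30 = 9/5 = 1.8.
sour cream: 2.5 pint × 9/5 × 2 cup/pint × 240 mL/cup = 2160.0 mL
powdered sugar: 2 oz × 9/5 × 28.35 g/oz ≈ 102.1 g
heavy cream: 225 mL × 9/5 ÷ 240 mL/cup × 238 g/cup ≈ 401.6 g
brown sugar: 2 cup × 9/5 × 220 g/cup ÷ 1000 g/kg ≈ 0.8 kg
granulated sugar: 5 oz × 9/5 × 28.35 g/oz ÷ 200 g/cup ≈ 1.3 cup

sour cream: 2160.0 mL; powdered sugar: 102.1 g; heavy cream: 401.6 g; brown sugar: 0.8 kg; granulated sugar: 1.3 cup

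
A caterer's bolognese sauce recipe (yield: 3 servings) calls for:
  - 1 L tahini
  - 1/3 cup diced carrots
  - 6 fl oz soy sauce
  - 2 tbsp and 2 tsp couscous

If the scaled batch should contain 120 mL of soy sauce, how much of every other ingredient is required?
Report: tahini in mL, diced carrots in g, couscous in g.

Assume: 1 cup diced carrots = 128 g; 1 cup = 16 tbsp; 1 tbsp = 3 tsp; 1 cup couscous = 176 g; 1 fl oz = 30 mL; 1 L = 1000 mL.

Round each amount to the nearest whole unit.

The original recipe has 180 mL of soy sauce, so the scaling factor is 120 ÷ 180 = 2/3.
tahini: 1 L × 2/3 × 1000 mL/L ≈ 667 mL
diced carrots: 1/3 cup × 2/3 × 128 g/cup ≈ 28 g
couscous: (2 tbsp + 2 tsp = 8/3 tbsp) × 2/3 ÷ 16 tbsp/cup × 176 g/cup ≈ 20 g

tahini: 667 mL; diced carrots: 28 g; couscous: 20 g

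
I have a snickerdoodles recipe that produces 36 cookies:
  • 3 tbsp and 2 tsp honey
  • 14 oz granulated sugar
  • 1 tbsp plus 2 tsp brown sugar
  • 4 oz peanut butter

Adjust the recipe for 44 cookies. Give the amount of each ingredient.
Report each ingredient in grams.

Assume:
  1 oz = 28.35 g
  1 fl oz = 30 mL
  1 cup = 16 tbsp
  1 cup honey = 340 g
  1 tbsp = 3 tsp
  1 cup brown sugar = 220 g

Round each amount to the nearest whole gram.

Scaling factor: 44/36 = 11/9.
honey: (3 tbsp + 2 tsp = 11/3 tbsp) × 11/9 ÷ 16 tbsp/cup × 340 g/cup ≈ 95 g
granulated sugar: 14 oz × 11/9 × 28.35 g/oz ≈ 485 g
brown sugar: (1 tbsp + 2 tsp = 5/3 tbsp) × 11/9 ÷ 16 tbsp/cup × 220 g/cup ≈ 28 g
peanut butter: 4 oz × 11/9 × 28.35 g/oz ≈ 139 g

honey: 95 g; granulated sugar: 485 g; brown sugar: 28 g; peanut butter: 139 g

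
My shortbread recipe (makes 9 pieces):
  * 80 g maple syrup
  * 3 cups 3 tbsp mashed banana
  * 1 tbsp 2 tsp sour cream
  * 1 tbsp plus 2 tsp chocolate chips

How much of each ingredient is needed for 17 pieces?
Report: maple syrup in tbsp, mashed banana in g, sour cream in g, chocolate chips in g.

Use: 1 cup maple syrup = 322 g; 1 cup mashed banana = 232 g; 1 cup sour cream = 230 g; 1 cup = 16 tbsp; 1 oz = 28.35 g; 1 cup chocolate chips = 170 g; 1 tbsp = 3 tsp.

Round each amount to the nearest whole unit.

maple syrup: 8 tbsp; mashed banana: 1397 g; sour cream: 45 g; chocolate chips: 33 g

Scaling factor: 17/9.
maple syrup: 80 g × 17/9 ÷ 322 g/cup × 16 tbsp/cup ≈ 8 tbsp
mashed banana: (3 cup + 3 tbsp = 3.1875 cup) × 17/9 × 232 g/cup ≈ 1397 g
sour cream: (1 tbsp + 2 tsp = 5/3 tbsp) × 17/9 ÷ 16 tbsp/cup × 230 g/cup ≈ 45 g
chocolate chips: (1 tbsp + 2 tsp = 5/3 tbsp) × 17/9 ÷ 16 tbsp/cup × 170 g/cup ≈ 33 g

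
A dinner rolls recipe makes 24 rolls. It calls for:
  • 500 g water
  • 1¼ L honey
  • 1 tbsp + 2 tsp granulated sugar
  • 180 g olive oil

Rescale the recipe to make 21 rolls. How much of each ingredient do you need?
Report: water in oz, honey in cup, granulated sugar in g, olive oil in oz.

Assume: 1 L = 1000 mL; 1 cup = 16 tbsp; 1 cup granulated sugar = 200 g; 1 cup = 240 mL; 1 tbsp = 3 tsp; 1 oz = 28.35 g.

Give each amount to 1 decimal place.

Scaling factor: 21/24 = 7/8 = 0.875.
water: 500 g × 7/8 ÷ 28.35 g/oz ≈ 15.4 oz
honey: 1.25 L × 7/8 × 1000 mL/L ÷ 240 mL/cup ≈ 4.6 cup
granulated sugar: (1 tbsp + 2 tsp = 5/3 tbsp) × 7/8 ÷ 16 tbsp/cup × 200 g/cup ≈ 18.2 g
olive oil: 180 g × 7/8 ÷ 28.35 g/oz ≈ 5.6 oz

water: 15.4 oz; honey: 4.6 cup; granulated sugar: 18.2 g; olive oil: 5.6 oz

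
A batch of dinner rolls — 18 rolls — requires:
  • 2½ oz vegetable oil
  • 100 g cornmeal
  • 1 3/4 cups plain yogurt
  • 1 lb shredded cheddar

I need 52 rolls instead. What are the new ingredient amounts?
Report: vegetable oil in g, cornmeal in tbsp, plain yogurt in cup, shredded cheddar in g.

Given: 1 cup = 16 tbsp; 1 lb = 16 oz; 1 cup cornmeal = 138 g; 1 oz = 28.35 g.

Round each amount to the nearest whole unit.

Scaling factor: 52/18 = 26/9.
vegetable oil: 2.5 oz × 26/9 × 28.35 g/oz ≈ 205 g
cornmeal: 100 g × 26/9 ÷ 138 g/cup × 16 tbsp/cup ≈ 33 tbsp
plain yogurt: 1.75 cup × 26/9 ≈ 5 cup
shredded cheddar: 1 lb × 26/9 × 16 oz/lb × 28.35 g/oz ≈ 1310 g

vegetable oil: 205 g; cornmeal: 33 tbsp; plain yogurt: 5 cup; shredded cheddar: 1310 g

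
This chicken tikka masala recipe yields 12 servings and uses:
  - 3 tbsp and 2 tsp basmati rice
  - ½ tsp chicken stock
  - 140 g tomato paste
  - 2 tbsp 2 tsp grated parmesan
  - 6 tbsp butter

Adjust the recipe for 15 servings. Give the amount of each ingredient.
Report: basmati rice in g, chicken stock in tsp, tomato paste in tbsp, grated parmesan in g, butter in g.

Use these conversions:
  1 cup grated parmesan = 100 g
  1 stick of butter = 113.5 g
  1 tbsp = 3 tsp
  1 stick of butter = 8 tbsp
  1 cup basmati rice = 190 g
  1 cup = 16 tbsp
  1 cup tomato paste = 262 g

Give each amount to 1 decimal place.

Scaling factor: 15/12 = 5/4 = 1.25.
basmati rice: (3 tbsp + 2 tsp = 11/3 tbsp) × 5/4 ÷ 16 tbsp/cup × 190 g/cup ≈ 54.4 g
chicken stock: 0.5 tsp × 5/4 ≈ 0.6 tsp
tomato paste: 140 g × 5/4 ÷ 262 g/cup × 16 tbsp/cup ≈ 10.7 tbsp
grated parmesan: (2 tbsp + 2 tsp = 8/3 tbsp) × 5/4 ÷ 16 tbsp/cup × 100 g/cup ≈ 20.8 g
butter: 6 tbsp × 5/4 ÷ 8 tbsp/stick × 113.5 g/stick ≈ 106.4 g

basmati rice: 54.4 g; chicken stock: 0.6 tsp; tomato paste: 10.7 tbsp; grated parmesan: 20.8 g; butter: 106.4 g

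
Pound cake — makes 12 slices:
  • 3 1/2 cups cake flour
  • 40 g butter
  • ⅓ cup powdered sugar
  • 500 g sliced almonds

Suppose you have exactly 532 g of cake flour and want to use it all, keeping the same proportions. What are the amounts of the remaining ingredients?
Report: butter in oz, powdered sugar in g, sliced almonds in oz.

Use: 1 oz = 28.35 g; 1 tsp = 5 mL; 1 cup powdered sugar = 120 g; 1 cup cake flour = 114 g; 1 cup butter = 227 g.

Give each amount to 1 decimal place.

butter: 1.9 oz; powdered sugar: 53.3 g; sliced almonds: 23.5 oz

The original recipe has 399 g of cake flour, so the scaling factor is 532 ÷ 399 = 4/3.
butter: 40 g × 4/3 ÷ 28.35 g/oz ≈ 1.9 oz
powdered sugar: 1/3 cup × 4/3 × 120 g/cup ≈ 53.3 g
sliced almonds: 500 g × 4/3 ÷ 28.35 g/oz ≈ 23.5 oz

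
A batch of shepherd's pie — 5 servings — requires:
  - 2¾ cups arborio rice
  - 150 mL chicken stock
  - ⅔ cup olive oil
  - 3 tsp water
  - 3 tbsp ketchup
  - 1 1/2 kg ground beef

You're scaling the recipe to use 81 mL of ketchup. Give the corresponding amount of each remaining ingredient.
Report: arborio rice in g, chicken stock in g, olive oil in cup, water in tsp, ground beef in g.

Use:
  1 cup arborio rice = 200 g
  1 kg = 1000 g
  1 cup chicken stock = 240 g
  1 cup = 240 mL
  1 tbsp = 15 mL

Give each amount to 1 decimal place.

arborio rice: 990.0 g; chicken stock: 270.0 g; olive oil: 1.2 cup; water: 5.4 tsp; ground beef: 2700.0 g

The original recipe has 45 mL of ketchup, so the scaling factor is 81 ÷ 45 = 9/5 = 1.8.
arborio rice: 2.75 cup × 9/5 × 200 g/cup = 990.0 g
chicken stock: 150 mL × 9/5 ÷ 240 mL/cup × 240 g/cup = 270.0 g
olive oil: 2/3 cup × 9/5 = 1.2 cup
water: 3 tsp × 9/5 = 5.4 tsp
ground beef: 1.5 kg × 9/5 × 1000 g/kg = 2700.0 g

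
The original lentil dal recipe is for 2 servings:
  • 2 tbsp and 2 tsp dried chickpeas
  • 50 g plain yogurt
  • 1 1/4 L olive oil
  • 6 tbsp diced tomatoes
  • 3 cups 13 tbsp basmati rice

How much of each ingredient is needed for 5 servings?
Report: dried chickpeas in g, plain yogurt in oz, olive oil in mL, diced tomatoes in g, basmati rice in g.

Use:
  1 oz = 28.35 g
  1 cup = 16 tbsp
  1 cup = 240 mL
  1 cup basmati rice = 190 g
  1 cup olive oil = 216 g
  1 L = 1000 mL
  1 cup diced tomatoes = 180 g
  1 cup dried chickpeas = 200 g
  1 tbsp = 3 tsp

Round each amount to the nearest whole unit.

Scaling factor: 5/2 = 2.5.
dried chickpeas: (2 tbsp + 2 tsp = 8/3 tbsp) × 5/2 ÷ 16 tbsp/cup × 200 g/cup ≈ 83 g
plain yogurt: 50 g × 5/2 ÷ 28.35 g/oz ≈ 4 oz
olive oil: 1.25 L × 5/2 × 1000 mL/L = 3125 mL
diced tomatoes: 6 tbsp × 5/2 ÷ 16 tbsp/cup × 180 g/cup ≈ 169 g
basmati rice: (3 cup + 13 tbsp = 3.8125 cup) × 5/2 × 190 g/cup ≈ 1811 g

dried chickpeas: 83 g; plain yogurt: 4 oz; olive oil: 3125 mL; diced tomatoes: 169 g; basmati rice: 1811 g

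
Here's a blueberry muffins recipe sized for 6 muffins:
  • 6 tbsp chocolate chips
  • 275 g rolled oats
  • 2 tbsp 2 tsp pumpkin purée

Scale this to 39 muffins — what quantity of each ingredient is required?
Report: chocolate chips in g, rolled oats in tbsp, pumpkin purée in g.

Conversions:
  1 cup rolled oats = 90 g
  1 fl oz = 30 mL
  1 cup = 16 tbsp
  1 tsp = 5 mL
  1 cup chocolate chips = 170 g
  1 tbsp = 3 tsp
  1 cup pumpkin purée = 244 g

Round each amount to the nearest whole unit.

Scaling factor: 39/6 = 13/2 = 6.5.
chocolate chips: 6 tbsp × 13/2 ÷ 16 tbsp/cup × 170 g/cup ≈ 414 g
rolled oats: 275 g × 13/2 ÷ 90 g/cup × 16 tbsp/cup ≈ 318 tbsp
pumpkin purée: (2 tbsp + 2 tsp = 8/3 tbsp) × 13/2 ÷ 16 tbsp/cup × 244 g/cup ≈ 264 g

chocolate chips: 414 g; rolled oats: 318 tbsp; pumpkin purée: 264 g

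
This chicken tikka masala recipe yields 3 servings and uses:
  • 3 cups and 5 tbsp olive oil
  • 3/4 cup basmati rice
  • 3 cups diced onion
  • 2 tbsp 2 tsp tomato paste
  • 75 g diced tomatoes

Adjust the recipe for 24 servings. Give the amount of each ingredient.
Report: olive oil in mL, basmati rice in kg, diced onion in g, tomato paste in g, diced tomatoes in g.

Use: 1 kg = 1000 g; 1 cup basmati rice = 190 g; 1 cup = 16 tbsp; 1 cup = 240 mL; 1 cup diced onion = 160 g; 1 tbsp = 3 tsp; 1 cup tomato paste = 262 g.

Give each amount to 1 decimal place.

Scaling factor: 24/3 = 8.
olive oil: (3 cup + 5 tbsp = 3.3125 cup) × 8 × 240 mL/cup = 6360.0 mL
basmati rice: 0.75 cup × 8 × 190 g/cup ÷ 1000 g/kg ≈ 1.1 kg
diced onion: 3 cup × 8 × 160 g/cup = 3840.0 g
tomato paste: (2 tbsp + 2 tsp = 8/3 tbsp) × 8 ÷ 16 tbsp/cup × 262 g/cup ≈ 349.3 g
diced tomatoes: 75 g × 8 = 600.0 g

olive oil: 6360.0 mL; basmati rice: 1.1 kg; diced onion: 3840.0 g; tomato paste: 349.3 g; diced tomatoes: 600.0 g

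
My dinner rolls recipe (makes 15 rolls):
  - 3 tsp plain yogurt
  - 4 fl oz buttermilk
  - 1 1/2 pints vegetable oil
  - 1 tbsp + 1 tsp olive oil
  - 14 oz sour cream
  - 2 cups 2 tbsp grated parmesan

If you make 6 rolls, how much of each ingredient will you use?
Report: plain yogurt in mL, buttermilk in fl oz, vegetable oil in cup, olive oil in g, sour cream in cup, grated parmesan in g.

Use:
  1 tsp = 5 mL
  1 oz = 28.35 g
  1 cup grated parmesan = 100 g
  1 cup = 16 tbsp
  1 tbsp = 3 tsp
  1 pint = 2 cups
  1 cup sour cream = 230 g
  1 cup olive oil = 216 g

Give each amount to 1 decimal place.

Scaling factor: 6/15 = 2/5 = 0.4.
plain yogurt: 3 tsp × 2/5 × 5 mL/tsp = 6.0 mL
buttermilk: 4 fl oz × 2/5 = 1.6 fl oz
vegetable oil: 1.5 pint × 2/5 × 2 cup/pint = 1.2 cup
olive oil: (1 tbsp + 1 tsp = 4/3 tbsp) × 2/5 ÷ 16 tbsp/cup × 216 g/cup = 7.2 g
sour cream: 14 oz × 2/5 × 28.35 g/oz ÷ 230 g/cup ≈ 0.7 cup
grated parmesan: (2 cup + 2 tbsp = 2.125 cup) × 2/5 × 100 g/cup = 85.0 g

plain yogurt: 6.0 mL; buttermilk: 1.6 fl oz; vegetable oil: 1.2 cup; olive oil: 7.2 g; sour cream: 0.7 cup; grated parmesan: 85.0 g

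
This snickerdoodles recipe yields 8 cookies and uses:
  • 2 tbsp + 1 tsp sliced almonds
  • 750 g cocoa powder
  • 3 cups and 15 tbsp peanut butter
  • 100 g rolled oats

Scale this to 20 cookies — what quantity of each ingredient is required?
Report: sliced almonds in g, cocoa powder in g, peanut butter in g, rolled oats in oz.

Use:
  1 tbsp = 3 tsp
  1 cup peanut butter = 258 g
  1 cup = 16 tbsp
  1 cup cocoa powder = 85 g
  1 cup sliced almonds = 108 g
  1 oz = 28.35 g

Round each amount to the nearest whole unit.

sliced almonds: 39 g; cocoa powder: 1875 g; peanut butter: 2540 g; rolled oats: 9 oz

Scaling factor: 20/8 = 5/2 = 2.5.
sliced almonds: (2 tbsp + 1 tsp = 7/3 tbsp) × 5/2 ÷ 16 tbsp/cup × 108 g/cup ≈ 39 g
cocoa powder: 750 g × 5/2 = 1875 g
peanut butter: (3 cup + 15 tbsp = 3.9375 cup) × 5/2 × 258 g/cup ≈ 2540 g
rolled oats: 100 g × 5/2 ÷ 28.35 g/oz ≈ 9 oz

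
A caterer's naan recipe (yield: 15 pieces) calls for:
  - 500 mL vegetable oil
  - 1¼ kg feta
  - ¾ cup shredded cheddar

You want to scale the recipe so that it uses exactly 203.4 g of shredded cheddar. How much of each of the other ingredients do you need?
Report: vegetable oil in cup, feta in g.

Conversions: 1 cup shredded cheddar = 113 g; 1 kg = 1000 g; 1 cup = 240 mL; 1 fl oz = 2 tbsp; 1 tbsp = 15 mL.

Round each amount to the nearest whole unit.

vegetable oil: 5 cup; feta: 3000 g

The original recipe has 84.75 g of shredded cheddar, so the scaling factor is 203.4 ÷ 84.75 = 12/5 = 2.4.
vegetable oil: 500 mL × 12/5 ÷ 240 mL/cup = 5 cup
feta: 1.25 kg × 12/5 × 1000 g/kg = 3000 g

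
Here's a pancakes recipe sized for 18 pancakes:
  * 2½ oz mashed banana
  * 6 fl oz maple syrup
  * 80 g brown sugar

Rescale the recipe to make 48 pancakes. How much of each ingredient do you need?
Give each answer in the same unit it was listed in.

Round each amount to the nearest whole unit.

Scaling factor: 48/18 = 8/3.
mashed banana: 2.5 oz × 8/3 ≈ 7 oz
maple syrup: 6 fl oz × 8/3 = 16 fl oz
brown sugar: 80 g × 8/3 ≈ 213 g

mashed banana: 7 oz; maple syrup: 16 fl oz; brown sugar: 213 g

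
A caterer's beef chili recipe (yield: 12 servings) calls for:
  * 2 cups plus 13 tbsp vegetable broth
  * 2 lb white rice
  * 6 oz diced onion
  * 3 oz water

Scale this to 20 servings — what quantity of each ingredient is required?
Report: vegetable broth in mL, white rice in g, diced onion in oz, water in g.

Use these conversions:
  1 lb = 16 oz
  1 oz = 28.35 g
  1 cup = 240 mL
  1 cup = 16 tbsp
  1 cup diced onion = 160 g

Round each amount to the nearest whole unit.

vegetable broth: 1125 mL; white rice: 1512 g; diced onion: 10 oz; water: 142 g

Scaling factor: 20/12 = 5/3.
vegetable broth: (2 cup + 13 tbsp = 2.8125 cup) × 5/3 × 240 mL/cup = 1125 mL
white rice: 2 lb × 5/3 × 16 oz/lb × 28.35 g/oz = 1512 g
diced onion: 6 oz × 5/3 = 10 oz
water: 3 oz × 5/3 × 28.35 g/oz ≈ 142 g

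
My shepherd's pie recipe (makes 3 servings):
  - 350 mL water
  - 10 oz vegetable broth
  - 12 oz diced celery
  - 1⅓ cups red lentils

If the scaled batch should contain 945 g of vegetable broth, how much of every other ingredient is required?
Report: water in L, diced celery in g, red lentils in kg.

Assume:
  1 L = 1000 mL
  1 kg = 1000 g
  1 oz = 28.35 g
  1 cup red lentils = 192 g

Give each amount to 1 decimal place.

The original recipe has 283.5 g of vegetable broth, so the scaling factor is 945 ÷ 283.5 = 10/3.
water: 350 mL × 10/3 ÷ 1000 mL/L ≈ 1.2 L
diced celery: 12 oz × 10/3 × 28.35 g/oz = 1134.0 g
red lentils: 4/3 cup × 10/3 × 192 g/cup ÷ 1000 g/kg ≈ 0.9 kg

water: 1.2 L; diced celery: 1134.0 g; red lentils: 0.9 kg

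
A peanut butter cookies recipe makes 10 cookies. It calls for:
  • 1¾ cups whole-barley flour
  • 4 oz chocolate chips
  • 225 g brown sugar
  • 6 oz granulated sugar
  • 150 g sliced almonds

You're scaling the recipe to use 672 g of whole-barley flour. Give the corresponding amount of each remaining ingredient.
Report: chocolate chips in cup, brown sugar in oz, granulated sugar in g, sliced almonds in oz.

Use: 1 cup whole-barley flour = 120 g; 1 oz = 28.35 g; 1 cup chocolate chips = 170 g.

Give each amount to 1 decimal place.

chocolate chips: 2.1 cup; brown sugar: 25.4 oz; granulated sugar: 544.3 g; sliced almonds: 16.9 oz

The original recipe has 210 g of whole-barley flour, so the scaling factor is 672 ÷ 210 = 16/5 = 3.2.
chocolate chips: 4 oz × 16/5 × 28.35 g/oz ÷ 170 g/cup ≈ 2.1 cup
brown sugar: 225 g × 16/5 ÷ 28.35 g/oz ≈ 25.4 oz
granulated sugar: 6 oz × 16/5 × 28.35 g/oz ≈ 544.3 g
sliced almonds: 150 g × 16/5 ÷ 28.35 g/oz ≈ 16.9 oz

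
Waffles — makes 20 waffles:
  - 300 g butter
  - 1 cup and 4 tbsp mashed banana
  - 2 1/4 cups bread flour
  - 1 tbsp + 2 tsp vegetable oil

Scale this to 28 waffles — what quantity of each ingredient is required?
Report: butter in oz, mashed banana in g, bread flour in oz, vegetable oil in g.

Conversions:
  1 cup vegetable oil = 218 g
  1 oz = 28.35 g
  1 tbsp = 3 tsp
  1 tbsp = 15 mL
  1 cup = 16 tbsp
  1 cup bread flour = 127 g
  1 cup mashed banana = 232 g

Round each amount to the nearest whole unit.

butter: 15 oz; mashed banana: 406 g; bread flour: 14 oz; vegetable oil: 32 g

Scaling factor: 28/20 = 7/5 = 1.4.
butter: 300 g × 7/5 ÷ 28.35 g/oz ≈ 15 oz
mashed banana: (1 cup + 4 tbsp = 1.25 cup) × 7/5 × 232 g/cup = 406 g
bread flour: 2.25 cup × 7/5 × 127 g/cup ÷ 28.35 g/oz ≈ 14 oz
vegetable oil: (1 tbsp + 2 tsp = 5/3 tbsp) × 7/5 ÷ 16 tbsp/cup × 218 g/cup ≈ 32 g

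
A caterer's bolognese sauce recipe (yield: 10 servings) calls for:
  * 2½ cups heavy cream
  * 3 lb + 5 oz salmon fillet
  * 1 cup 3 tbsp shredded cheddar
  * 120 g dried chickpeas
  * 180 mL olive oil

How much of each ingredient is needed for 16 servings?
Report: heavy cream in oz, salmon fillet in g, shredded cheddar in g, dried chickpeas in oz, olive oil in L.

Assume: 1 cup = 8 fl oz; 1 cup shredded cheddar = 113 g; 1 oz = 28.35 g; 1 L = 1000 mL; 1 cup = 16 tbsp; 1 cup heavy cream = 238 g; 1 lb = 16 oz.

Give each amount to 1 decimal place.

Scaling factor: 16/10 = 8/5 = 1.6.
heavy cream: 2.5 cup × 8/5 × 238 g/cup ÷ 28.35 g/oz ≈ 33.6 oz
salmon fillet: (3 lb + 5 oz = 3.3125 lb) × 8/5 × 16 oz/lb × 28.35 g/oz ≈ 2404.1 g
shredded cheddar: (1 cup + 3 tbsp = 1.1875 cup) × 8/5 × 113 g/cup = 214.7 g
dried chickpeas: 120 g × 8/5 ÷ 28.35 g/oz ≈ 6.8 oz
olive oil: 180 mL × 8/5 ÷ 1000 mL/L ≈ 0.3 L

heavy cream: 33.6 oz; salmon fillet: 2404.1 g; shredded cheddar: 214.7 g; dried chickpeas: 6.8 oz; olive oil: 0.3 L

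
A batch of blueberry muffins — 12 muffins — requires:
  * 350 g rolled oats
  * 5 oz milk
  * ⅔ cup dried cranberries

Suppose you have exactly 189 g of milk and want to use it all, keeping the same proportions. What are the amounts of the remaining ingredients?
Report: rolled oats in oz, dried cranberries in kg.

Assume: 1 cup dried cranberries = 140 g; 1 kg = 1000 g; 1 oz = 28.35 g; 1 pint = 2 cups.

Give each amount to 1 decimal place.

The original recipe has 141.75 g of milk, so the scaling factor is 189 ÷ 141.75 = 4/3.
rolled oats: 350 g × 4/3 ÷ 28.35 g/oz ≈ 16.5 oz
dried cranberries: 2/3 cup × 4/3 × 140 g/cup ÷ 1000 g/kg ≈ 0.1 kg

rolled oats: 16.5 oz; dried cranberries: 0.1 kg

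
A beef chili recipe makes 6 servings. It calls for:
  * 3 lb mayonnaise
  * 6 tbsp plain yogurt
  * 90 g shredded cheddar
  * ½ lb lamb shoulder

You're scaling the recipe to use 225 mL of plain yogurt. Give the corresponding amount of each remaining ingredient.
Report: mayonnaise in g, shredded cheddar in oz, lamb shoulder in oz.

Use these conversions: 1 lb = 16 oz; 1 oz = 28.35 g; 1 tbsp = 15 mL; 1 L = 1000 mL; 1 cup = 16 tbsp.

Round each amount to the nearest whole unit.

mayonnaise: 3402 g; shredded cheddar: 8 oz; lamb shoulder: 20 oz

The original recipe has 90 mL of plain yogurt, so the scaling factor is 225 ÷ 90 = 5/2 = 2.5.
mayonnaise: 3 lb × 5/2 × 16 oz/lb × 28.35 g/oz = 3402 g
shredded cheddar: 90 g × 5/2 ÷ 28.35 g/oz ≈ 8 oz
lamb shoulder: 0.5 lb × 5/2 × 16 oz/lb = 20 oz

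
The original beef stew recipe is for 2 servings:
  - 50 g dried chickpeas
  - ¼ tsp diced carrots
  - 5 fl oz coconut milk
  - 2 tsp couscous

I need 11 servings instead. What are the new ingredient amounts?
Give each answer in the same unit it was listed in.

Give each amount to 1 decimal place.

Scaling factor: 11/2 = 5.5.
dried chickpeas: 50 g × 11/2 = 275.0 g
diced carrots: 0.25 tsp × 11/2 ≈ 1.4 tsp
coconut milk: 5 fl oz × 11/2 = 27.5 fl oz
couscous: 2 tsp × 11/2 = 11.0 tsp

dried chickpeas: 275.0 g; diced carrots: 1.4 tsp; coconut milk: 27.5 fl oz; couscous: 11.0 tsp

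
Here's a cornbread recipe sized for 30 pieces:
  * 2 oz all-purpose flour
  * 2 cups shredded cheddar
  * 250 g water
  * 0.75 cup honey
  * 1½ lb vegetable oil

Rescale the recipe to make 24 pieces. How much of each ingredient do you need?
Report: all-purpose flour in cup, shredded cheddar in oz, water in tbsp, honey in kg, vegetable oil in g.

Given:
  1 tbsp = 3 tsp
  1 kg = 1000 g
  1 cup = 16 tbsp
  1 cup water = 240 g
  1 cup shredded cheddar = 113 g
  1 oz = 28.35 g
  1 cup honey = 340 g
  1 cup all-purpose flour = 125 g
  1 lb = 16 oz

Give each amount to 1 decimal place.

all-purpose flour: 0.4 cup; shredded cheddar: 6.4 oz; water: 13.3 tbsp; honey: 0.2 kg; vegetable oil: 544.3 g

Scaling factor: 24/30 = 4/5 = 0.8.
all-purpose flour: 2 oz × 4/5 × 28.35 g/oz ÷ 125 g/cup ≈ 0.4 cup
shredded cheddar: 2 cup × 4/5 × 113 g/cup ÷ 28.35 g/oz ≈ 6.4 oz
water: 250 g × 4/5 ÷ 240 g/cup × 16 tbsp/cup ≈ 13.3 tbsp
honey: 0.75 cup × 4/5 × 340 g/cup ÷ 1000 g/kg ≈ 0.2 kg
vegetable oil: 1.5 lb × 4/5 × 16 oz/lb × 28.35 g/oz ≈ 544.3 g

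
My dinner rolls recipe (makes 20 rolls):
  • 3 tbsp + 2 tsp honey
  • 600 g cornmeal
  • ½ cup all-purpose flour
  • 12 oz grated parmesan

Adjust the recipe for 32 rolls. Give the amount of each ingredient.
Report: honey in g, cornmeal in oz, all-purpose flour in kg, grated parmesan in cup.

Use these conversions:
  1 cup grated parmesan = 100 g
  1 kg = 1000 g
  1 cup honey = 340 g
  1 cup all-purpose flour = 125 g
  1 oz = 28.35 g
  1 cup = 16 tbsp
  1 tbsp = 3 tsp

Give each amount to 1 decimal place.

Scaling factor: 32/20 = 8/5 = 1.6.
honey: (3 tbsp + 2 tsp = 11/3 tbsp) × 8/5 ÷ 16 tbsp/cup × 340 g/cup ≈ 124.7 g
cornmeal: 600 g × 8/5 ÷ 28.35 g/oz ≈ 33.9 oz
all-purpose flour: 0.5 cup × 8/5 × 125 g/cup ÷ 1000 g/kg = 0.1 kg
grated parmesan: 12 oz × 8/5 × 28.35 g/oz ÷ 100 g/cup ≈ 5.4 cup

honey: 124.7 g; cornmeal: 33.9 oz; all-purpose flour: 0.1 kg; grated parmesan: 5.4 cup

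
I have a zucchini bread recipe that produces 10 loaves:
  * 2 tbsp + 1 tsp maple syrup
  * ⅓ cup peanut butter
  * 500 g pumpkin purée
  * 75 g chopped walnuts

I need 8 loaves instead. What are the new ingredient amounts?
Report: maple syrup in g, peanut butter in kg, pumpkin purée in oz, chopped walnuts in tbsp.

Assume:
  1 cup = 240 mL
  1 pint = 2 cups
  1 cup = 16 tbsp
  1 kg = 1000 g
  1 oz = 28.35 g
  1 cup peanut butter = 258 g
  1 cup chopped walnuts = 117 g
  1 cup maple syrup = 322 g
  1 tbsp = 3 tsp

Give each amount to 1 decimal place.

Scaling factor: 8/10 = 4/5 = 0.8.
maple syrup: (2 tbsp + 1 tsp = 7/3 tbsp) × 4/5 ÷ 16 tbsp/cup × 322 g/cup ≈ 37.6 g
peanut butter: 1/3 cup × 4/5 × 258 g/cup ÷ 1000 g/kg ≈ 0.1 kg
pumpkin purée: 500 g × 4/5 ÷ 28.35 g/oz ≈ 14.1 oz
chopped walnuts: 75 g × 4/5 ÷ 117 g/cup × 16 tbsp/cup ≈ 8.2 tbsp

maple syrup: 37.6 g; peanut butter: 0.1 kg; pumpkin purée: 14.1 oz; chopped walnuts: 8.2 tbsp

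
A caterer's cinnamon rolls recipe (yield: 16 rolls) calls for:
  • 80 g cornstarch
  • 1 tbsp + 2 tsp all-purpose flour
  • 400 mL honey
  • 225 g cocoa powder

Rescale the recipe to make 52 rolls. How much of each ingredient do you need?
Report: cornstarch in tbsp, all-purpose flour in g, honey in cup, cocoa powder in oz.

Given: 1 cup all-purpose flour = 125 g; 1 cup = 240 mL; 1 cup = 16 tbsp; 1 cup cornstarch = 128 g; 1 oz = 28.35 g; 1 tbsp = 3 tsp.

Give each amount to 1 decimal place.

cornstarch: 32.5 tbsp; all-purpose flour: 42.3 g; honey: 5.4 cup; cocoa powder: 25.8 oz

Scaling factor: 52/16 = 13/4 = 3.25.
cornstarch: 80 g × 13/4 ÷ 128 g/cup × 16 tbsp/cup = 32.5 tbsp
all-purpose flour: (1 tbsp + 2 tsp = 5/3 tbsp) × 13/4 ÷ 16 tbsp/cup × 125 g/cup ≈ 42.3 g
honey: 400 mL × 13/4 ÷ 240 mL/cup ≈ 5.4 cup
cocoa powder: 225 g × 13/4 ÷ 28.35 g/oz ≈ 25.8 oz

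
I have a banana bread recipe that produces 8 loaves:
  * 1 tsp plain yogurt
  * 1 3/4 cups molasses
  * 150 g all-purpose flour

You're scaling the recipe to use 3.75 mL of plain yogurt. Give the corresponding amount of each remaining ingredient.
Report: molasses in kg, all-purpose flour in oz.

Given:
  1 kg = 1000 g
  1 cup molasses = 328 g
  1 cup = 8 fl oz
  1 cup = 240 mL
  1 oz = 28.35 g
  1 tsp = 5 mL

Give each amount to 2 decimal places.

molasses: 0.43 kg; all-purpose flour: 3.97 oz

The original recipe has 5 mL of plain yogurt, so the scaling factor is 3.75 ÷ 5 = 3/4 = 0.75.
molasses: 1.75 cup × 3/4 × 328 g/cup ÷ 1000 g/kg ≈ 0.43 kg
all-purpose flour: 150 g × 3/4 ÷ 28.35 g/oz ≈ 3.97 oz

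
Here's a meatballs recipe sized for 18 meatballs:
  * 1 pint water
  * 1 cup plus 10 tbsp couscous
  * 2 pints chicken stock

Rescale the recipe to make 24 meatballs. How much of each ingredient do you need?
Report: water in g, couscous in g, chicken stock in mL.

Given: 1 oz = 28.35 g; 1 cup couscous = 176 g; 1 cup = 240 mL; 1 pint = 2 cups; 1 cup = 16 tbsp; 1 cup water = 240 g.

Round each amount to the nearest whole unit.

water: 640 g; couscous: 381 g; chicken stock: 1280 mL

Scaling factor: 24/18 = 4/3.
water: 1 pint × 4/3 × 2 cup/pint × 240 g/cup = 640 g
couscous: (1 cup + 10 tbsp = 1.625 cup) × 4/3 × 176 g/cup ≈ 381 g
chicken stock: 2 pint × 4/3 × 2 cup/pint × 240 mL/cup = 1280 mL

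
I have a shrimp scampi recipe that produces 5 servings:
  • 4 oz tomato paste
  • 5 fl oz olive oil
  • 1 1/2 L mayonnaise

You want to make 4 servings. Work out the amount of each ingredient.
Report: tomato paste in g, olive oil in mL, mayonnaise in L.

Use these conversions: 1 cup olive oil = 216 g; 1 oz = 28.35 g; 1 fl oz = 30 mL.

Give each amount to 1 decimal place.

tomato paste: 90.7 g; olive oil: 120.0 mL; mayonnaise: 1.2 L

Scaling factor: 4/5 = 0.8.
tomato paste: 4 oz × 4/5 × 28.35 g/oz ≈ 90.7 g
olive oil: 5 fl oz × 4/5 × 30 mL/fl oz = 120.0 mL
mayonnaise: 1.5 L × 4/5 = 1.2 L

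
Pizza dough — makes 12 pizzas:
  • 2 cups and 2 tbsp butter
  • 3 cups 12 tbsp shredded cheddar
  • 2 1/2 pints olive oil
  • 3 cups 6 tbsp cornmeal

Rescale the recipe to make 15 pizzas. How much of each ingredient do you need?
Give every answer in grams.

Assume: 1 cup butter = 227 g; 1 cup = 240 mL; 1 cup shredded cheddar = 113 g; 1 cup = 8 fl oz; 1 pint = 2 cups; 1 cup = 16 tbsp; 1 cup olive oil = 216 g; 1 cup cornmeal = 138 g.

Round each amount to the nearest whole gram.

butter: 603 g; shredded cheddar: 530 g; olive oil: 1350 g; cornmeal: 582 g

Scaling factor: 15/12 = 5/4 = 1.25.
butter: (2 cup + 2 tbsp = 2.125 cup) × 5/4 × 227 g/cup ≈ 603 g
shredded cheddar: (3 cup + 12 tbsp = 3.75 cup) × 5/4 × 113 g/cup ≈ 530 g
olive oil: 2.5 pint × 5/4 × 2 cup/pint × 216 g/cup = 1350 g
cornmeal: (3 cup + 6 tbsp = 3.375 cup) × 5/4 × 138 g/cup ≈ 582 g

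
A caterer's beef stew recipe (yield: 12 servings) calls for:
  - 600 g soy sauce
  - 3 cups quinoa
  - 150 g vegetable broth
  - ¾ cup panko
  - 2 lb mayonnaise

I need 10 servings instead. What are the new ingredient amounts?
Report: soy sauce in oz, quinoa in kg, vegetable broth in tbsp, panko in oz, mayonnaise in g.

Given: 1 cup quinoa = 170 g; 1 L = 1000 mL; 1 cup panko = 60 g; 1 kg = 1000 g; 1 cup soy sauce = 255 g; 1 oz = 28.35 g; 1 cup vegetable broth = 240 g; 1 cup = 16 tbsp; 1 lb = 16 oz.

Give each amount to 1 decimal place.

soy sauce: 17.6 oz; quinoa: 0.4 kg; vegetable broth: 8.3 tbsp; panko: 1.3 oz; mayonnaise: 756.0 g

Scaling factor: 10/12 = 5/6.
soy sauce: 600 g × 5/6 ÷ 28.35 g/oz ≈ 17.6 oz
quinoa: 3 cup × 5/6 × 170 g/cup ÷ 1000 g/kg ≈ 0.4 kg
vegetable broth: 150 g × 5/6 ÷ 240 g/cup × 16 tbsp/cup ≈ 8.3 tbsp
panko: 0.75 cup × 5/6 × 60 g/cup ÷ 28.35 g/oz ≈ 1.3 oz
mayonnaise: 2 lb × 5/6 × 16 oz/lb × 28.35 g/oz = 756.0 g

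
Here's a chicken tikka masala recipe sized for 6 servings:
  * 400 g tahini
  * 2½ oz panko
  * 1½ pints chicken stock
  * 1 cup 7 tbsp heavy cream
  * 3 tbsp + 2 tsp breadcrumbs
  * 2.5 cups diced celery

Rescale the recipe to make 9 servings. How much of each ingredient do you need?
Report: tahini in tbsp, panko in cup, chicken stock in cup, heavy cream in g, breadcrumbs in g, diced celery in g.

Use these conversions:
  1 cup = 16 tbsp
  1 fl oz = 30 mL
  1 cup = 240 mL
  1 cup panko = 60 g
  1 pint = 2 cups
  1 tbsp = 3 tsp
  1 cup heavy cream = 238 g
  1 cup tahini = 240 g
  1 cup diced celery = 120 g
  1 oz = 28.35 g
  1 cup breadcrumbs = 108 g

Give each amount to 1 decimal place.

Scaling factor: 9/6 = 3/2 = 1.5.
tahini: 400 g × 3/2 ÷ 240 g/cup × 16 tbsp/cup = 40.0 tbsp
panko: 2.5 oz × 3/2 × 28.35 g/oz ÷ 60 g/cup ≈ 1.8 cup
chicken stock: 1.5 pint × 3/2 × 2 cup/pint = 4.5 cup
heavy cream: (1 cup + 7 tbsp = 1.4375 cup) × 3/2 × 238 g/cup ≈ 513.2 g
breadcrumbs: (3 tbsp + 2 tsp = 11/3 tbsp) × 3/2 ÷ 16 tbsp/cup × 108 g/cup ≈ 37.1 g
diced celery: 2.5 cup × 3/2 × 120 g/cup = 450.0 g

tahini: 40.0 tbsp; panko: 1.8 cup; chicken stock: 4.5 cup; heavy cream: 513.2 g; breadcrumbs: 37.1 g; diced celery: 450.0 g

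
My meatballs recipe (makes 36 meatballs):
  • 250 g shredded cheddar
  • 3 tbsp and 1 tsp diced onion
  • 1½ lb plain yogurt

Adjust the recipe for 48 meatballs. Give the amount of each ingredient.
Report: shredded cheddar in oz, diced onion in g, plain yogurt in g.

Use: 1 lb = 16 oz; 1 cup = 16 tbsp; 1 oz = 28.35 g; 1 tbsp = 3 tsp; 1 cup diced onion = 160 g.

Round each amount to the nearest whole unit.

shredded cheddar: 12 oz; diced onion: 44 g; plain yogurt: 907 g

Scaling factor: 48/36 = 4/3.
shredded cheddar: 250 g × 4/3 ÷ 28.35 g/oz ≈ 12 oz
diced onion: (3 tbsp + 1 tsp = 10/3 tbsp) × 4/3 ÷ 16 tbsp/cup × 160 g/cup ≈ 44 g
plain yogurt: 1.5 lb × 4/3 × 16 oz/lb × 28.35 g/oz ≈ 907 g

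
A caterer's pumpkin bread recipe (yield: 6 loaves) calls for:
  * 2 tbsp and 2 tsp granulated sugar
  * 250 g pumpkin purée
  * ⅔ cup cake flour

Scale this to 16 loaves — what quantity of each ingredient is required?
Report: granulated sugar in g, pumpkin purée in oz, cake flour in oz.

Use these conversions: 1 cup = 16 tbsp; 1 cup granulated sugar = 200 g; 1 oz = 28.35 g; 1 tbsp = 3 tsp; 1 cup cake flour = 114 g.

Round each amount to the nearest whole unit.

granulated sugar: 89 g; pumpkin purée: 24 oz; cake flour: 7 oz

Scaling factor: 16/6 = 8/3.
granulated sugar: (2 tbsp + 2 tsp = 8/3 tbsp) × 8/3 ÷ 16 tbsp/cup × 200 g/cup ≈ 89 g
pumpkin purée: 250 g × 8/3 ÷ 28.35 g/oz ≈ 24 oz
cake flour: 2/3 cup × 8/3 × 114 g/cup ÷ 28.35 g/oz ≈ 7 oz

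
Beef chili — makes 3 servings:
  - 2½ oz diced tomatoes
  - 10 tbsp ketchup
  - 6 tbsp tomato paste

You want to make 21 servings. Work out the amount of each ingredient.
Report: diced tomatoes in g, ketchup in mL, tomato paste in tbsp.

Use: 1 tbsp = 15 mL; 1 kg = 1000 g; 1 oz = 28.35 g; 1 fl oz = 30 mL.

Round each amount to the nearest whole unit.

diced tomatoes: 496 g; ketchup: 1050 mL; tomato paste: 42 tbsp

Scaling factor: 21/3 = 7.
diced tomatoes: 2.5 oz × 7 × 28.35 g/oz ≈ 496 g
ketchup: 10 tbsp × 7 × 15 mL/tbsp = 1050 mL
tomato paste: 6 tbsp × 7 = 42 tbsp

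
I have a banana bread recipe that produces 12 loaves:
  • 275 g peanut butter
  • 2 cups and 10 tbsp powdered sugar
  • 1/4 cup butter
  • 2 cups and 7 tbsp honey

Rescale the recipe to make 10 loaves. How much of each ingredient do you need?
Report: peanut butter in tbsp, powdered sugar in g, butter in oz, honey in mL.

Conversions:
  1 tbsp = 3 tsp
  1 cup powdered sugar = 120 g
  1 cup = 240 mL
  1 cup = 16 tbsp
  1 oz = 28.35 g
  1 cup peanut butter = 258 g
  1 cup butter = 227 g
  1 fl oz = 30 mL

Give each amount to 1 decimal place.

peanut butter: 14.2 tbsp; powdered sugar: 262.5 g; butter: 1.7 oz; honey: 487.5 mL

Scaling factor: 10/12 = 5/6.
peanut butter: 275 g × 5/6 ÷ 258 g/cup × 16 tbsp/cup ≈ 14.2 tbsp
powdered sugar: (2 cup + 10 tbsp = 2.625 cup) × 5/6 × 120 g/cup = 262.5 g
butter: 0.25 cup × 5/6 × 227 g/cup ÷ 28.35 g/oz ≈ 1.7 oz
honey: (2 cup + 7 tbsp = 2.4375 cup) × 5/6 × 240 mL/cup = 487.5 mL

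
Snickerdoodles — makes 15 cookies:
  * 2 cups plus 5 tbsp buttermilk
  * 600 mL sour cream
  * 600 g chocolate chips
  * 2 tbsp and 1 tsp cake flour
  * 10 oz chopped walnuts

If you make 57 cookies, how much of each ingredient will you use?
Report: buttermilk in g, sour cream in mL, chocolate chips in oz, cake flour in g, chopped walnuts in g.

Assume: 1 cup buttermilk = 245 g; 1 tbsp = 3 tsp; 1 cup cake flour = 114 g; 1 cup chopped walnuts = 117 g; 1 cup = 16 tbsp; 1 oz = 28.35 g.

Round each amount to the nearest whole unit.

Scaling factor: 57/15 = 19/5 = 3.8.
buttermilk: (2 cup + 5 tbsp = 2.3125 cup) × 19/5 × 245 g/cup ≈ 2153 g
sour cream: 600 mL × 19/5 = 2280 mL
chocolate chips: 600 g × 19/5 ÷ 28.35 g/oz ≈ 80 oz
cake flour: (2 tbsp + 1 tsp = 7/3 tbsp) × 19/5 ÷ 16 tbsp/cup × 114 g/cup ≈ 63 g
chopped walnuts: 10 oz × 19/5 × 28.35 g/oz ≈ 1077 g

buttermilk: 2153 g; sour cream: 2280 mL; chocolate chips: 80 oz; cake flour: 63 g; chopped walnuts: 1077 g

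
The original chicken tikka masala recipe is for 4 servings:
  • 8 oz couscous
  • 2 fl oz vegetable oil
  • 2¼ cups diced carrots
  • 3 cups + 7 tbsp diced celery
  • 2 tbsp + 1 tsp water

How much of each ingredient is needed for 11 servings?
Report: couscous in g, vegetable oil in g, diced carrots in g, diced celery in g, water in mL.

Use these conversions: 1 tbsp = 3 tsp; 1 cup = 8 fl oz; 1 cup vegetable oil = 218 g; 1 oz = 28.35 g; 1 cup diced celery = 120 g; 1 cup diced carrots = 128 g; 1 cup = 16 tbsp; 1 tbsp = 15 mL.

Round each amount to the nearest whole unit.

couscous: 624 g; vegetable oil: 150 g; diced carrots: 792 g; diced celery: 1134 g; water: 96 mL

Scaling factor: 11/4 = 2.75.
couscous: 8 oz × 11/4 × 28.35 g/oz ≈ 624 g
vegetable oil: 2 fl oz × 11/4 ÷ 8 fl oz/cup × 218 g/cup ≈ 150 g
diced carrots: 2.25 cup × 11/4 × 128 g/cup = 792 g
diced celery: (3 cup + 7 tbsp = 3.4375 cup) × 11/4 × 120 g/cup ≈ 1134 g
water: (2 tbsp + 1 tsp = 7/3 tbsp) × 11/4 × 15 mL/tbsp ≈ 96 mL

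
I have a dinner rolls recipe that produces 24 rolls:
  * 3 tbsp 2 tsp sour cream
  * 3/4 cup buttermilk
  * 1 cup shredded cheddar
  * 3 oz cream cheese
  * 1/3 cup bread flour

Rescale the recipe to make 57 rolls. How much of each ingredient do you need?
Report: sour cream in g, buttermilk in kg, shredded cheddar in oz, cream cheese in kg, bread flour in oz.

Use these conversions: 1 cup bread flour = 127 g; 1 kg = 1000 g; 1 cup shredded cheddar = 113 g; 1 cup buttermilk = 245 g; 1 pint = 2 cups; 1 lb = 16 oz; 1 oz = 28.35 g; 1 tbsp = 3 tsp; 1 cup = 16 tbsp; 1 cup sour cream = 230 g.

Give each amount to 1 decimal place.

Scaling factor: 57/24 = 19/8 = 2.375.
sour cream: (3 tbsp + 2 tsp = 11/3 tbsp) × 19/8 ÷ 16 tbsp/cup × 230 g/cup ≈ 125.2 g
buttermilk: 0.75 cup × 19/8 × 245 g/cup ÷ 1000 g/kg ≈ 0.4 kg
shredded cheddar: 1 cup × 19/8 × 113 g/cup ÷ 28.35 g/oz ≈ 9.5 oz
cream cheese: 3 oz × 19/8 × 28.35 g/oz ÷ 1000 g/kg ≈ 0.2 kg
bread flour: 1/3 cup × 19/8 × 127 g/cup ÷ 28.35 g/oz ≈ 3.5 oz

sour cream: 125.2 g; buttermilk: 0.4 kg; shredded cheddar: 9.5 oz; cream cheese: 0.2 kg; bread flour: 3.5 oz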